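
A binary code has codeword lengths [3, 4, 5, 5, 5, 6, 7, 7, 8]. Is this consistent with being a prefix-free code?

Kraft inequality: Σ 2^(-l_i) ≤ 1 for prefix-free code
Calculating: 2^(-3) + 2^(-4) + 2^(-5) + 2^(-5) + 2^(-5) + 2^(-6) + 2^(-7) + 2^(-7) + 2^(-8)
= 0.125 + 0.0625 + 0.03125 + 0.03125 + 0.03125 + 0.015625 + 0.0078125 + 0.0078125 + 0.00390625
= 0.3164
Since 0.3164 ≤ 1, prefix-free code exists


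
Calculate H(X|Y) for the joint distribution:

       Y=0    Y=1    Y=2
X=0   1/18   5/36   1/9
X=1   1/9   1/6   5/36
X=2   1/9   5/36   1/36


H(X|Y) = Σ_y p(y) H(X|Y=y)
  p(Y=0) = 5/18, H(X|Y=0) = 1.5219
  p(Y=1) = 4/9, H(X|Y=1) = 1.5794
  p(Y=2) = 5/18, H(X|Y=2) = 1.3610
H(X|Y) = 0.2778×1.5219 + 0.4444×1.5794 + 0.2778×1.3610 = 1.5028 bits


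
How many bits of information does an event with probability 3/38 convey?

Information content I(x) = -log₂(p(x))
I = -log₂(3/38) = -log₂(0.0789)
I = 3.6630 bits


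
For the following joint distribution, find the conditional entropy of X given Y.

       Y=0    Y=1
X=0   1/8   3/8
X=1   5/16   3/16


H(X|Y) = Σ_y p(y) H(X|Y=y)
  p(Y=0) = 7/16, H(X|Y=0) = 0.8631
  p(Y=1) = 9/16, H(X|Y=1) = 0.9183
H(X|Y) = 0.4375×0.8631 + 0.5625×0.9183 = 0.8942 bits


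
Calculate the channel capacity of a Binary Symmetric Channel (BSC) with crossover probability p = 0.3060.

For BSC with error probability p:
C = 1 - H(p) where H(p) is binary entropy
H(0.3060) = -0.3060 × log₂(0.3060) - 0.6940 × log₂(0.6940)
H(p) = 0.8885
C = 1 - 0.8885 = 0.1115 bits/use


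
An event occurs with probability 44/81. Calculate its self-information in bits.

Information content I(x) = -log₂(p(x))
I = -log₂(44/81) = -log₂(0.5432)
I = 0.8804 bits


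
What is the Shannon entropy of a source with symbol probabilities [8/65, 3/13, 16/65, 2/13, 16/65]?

H(X) = -Σ p(x) log₂ p(x)
  -8/65 × log₂(8/65) = 0.3720
  -3/13 × log₂(3/13) = 0.4882
  -16/65 × log₂(16/65) = 0.4978
  -2/13 × log₂(2/13) = 0.4155
  -16/65 × log₂(16/65) = 0.4978
H(X) = 2.2713 bits


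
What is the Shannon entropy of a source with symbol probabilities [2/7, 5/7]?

H(X) = -Σ p(x) log₂ p(x)
  -2/7 × log₂(2/7) = 0.5164
  -5/7 × log₂(5/7) = 0.3467
H(X) = 0.8631 bits


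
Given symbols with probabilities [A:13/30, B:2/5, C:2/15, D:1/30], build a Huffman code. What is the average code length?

Huffman tree construction:
Combine smallest probabilities repeatedly
Resulting codes:
  A: 0 (length 1)
  B: 11 (length 2)
  C: 101 (length 3)
  D: 100 (length 3)
Average length = Σ p(s) × length(s) = 1.7333 bits


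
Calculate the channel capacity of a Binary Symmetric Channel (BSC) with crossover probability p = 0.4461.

For BSC with error probability p:
C = 1 - H(p) where H(p) is binary entropy
H(0.4461) = -0.4461 × log₂(0.4461) - 0.5539 × log₂(0.5539)
H(p) = 0.9916
C = 1 - 0.9916 = 0.0084 bits/use


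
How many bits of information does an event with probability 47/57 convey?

Information content I(x) = -log₂(p(x))
I = -log₂(47/57) = -log₂(0.8246)
I = 0.2783 bits


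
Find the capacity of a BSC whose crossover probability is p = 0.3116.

For BSC with error probability p:
C = 1 - H(p) where H(p) is binary entropy
H(0.3116) = -0.3116 × log₂(0.3116) - 0.6884 × log₂(0.6884)
H(p) = 0.8950
C = 1 - 0.8950 = 0.1050 bits/use


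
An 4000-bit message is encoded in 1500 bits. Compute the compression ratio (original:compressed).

Compression ratio = Original / Compressed
= 4000 / 1500 = 2.67:1


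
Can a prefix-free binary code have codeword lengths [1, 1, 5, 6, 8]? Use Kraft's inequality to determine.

Kraft inequality: Σ 2^(-l_i) ≤ 1 for prefix-free code
Calculating: 2^(-1) + 2^(-1) + 2^(-5) + 2^(-6) + 2^(-8)
= 0.5 + 0.5 + 0.03125 + 0.015625 + 0.00390625
= 1.0508
Since 1.0508 > 1, prefix-free code does not exist


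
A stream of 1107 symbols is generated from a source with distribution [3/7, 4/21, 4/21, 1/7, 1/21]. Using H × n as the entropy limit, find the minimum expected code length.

Entropy H = 2.0455 bits/symbol
Minimum bits = H × n = 2.0455 × 1107
= 2264.31 bits


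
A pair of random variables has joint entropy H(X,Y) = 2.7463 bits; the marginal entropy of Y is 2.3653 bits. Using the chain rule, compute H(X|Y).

Chain rule: H(X,Y) = H(X|Y) + H(Y)
H(X|Y) = H(X,Y) - H(Y) = 2.7463 - 2.3653 = 0.381 bits


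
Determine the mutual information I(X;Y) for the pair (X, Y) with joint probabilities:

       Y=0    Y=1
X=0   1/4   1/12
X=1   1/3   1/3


H(X) = 0.9183, H(Y) = 0.9799, H(X,Y) = 1.8554
I(X;Y) = H(X) + H(Y) - H(X,Y) = 0.0428 bits


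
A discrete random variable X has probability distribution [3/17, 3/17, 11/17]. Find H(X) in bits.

H(X) = -Σ p(x) log₂ p(x)
  -3/17 × log₂(3/17) = 0.4416
  -3/17 × log₂(3/17) = 0.4416
  -11/17 × log₂(11/17) = 0.4064
H(X) = 1.2896 bits


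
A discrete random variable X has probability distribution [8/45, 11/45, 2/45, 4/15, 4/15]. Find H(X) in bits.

H(X) = -Σ p(x) log₂ p(x)
  -8/45 × log₂(8/45) = 0.4430
  -11/45 × log₂(11/45) = 0.4968
  -2/45 × log₂(2/45) = 0.1996
  -4/15 × log₂(4/15) = 0.5085
  -4/15 × log₂(4/15) = 0.5085
H(X) = 2.1565 bits


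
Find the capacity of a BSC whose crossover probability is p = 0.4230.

For BSC with error probability p:
C = 1 - H(p) where H(p) is binary entropy
H(0.4230) = -0.4230 × log₂(0.4230) - 0.5770 × log₂(0.5770)
H(p) = 0.9828
C = 1 - 0.9828 = 0.0172 bits/use


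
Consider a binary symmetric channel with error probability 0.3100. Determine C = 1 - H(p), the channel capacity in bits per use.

For BSC with error probability p:
C = 1 - H(p) where H(p) is binary entropy
H(0.3100) = -0.3100 × log₂(0.3100) - 0.6900 × log₂(0.6900)
H(p) = 0.8932
C = 1 - 0.8932 = 0.1068 bits/use


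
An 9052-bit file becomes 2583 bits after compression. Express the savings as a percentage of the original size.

Space savings = (1 - Compressed/Original) × 100%
= (1 - 2583/9052) × 100%
= 71.46%


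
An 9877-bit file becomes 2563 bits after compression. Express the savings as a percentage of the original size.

Space savings = (1 - Compressed/Original) × 100%
= (1 - 2563/9877) × 100%
= 74.05%


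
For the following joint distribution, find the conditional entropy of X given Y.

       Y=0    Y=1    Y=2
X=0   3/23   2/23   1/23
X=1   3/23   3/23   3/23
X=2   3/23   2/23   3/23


H(X|Y) = Σ_y p(y) H(X|Y=y)
  p(Y=0) = 9/23, H(X|Y=0) = 1.5850
  p(Y=1) = 7/23, H(X|Y=1) = 1.5567
  p(Y=2) = 7/23, H(X|Y=2) = 1.4488
H(X|Y) = 0.3913×1.5850 + 0.3043×1.5567 + 0.3043×1.4488 = 1.5349 bits


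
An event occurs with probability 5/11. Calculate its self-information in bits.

Information content I(x) = -log₂(p(x))
I = -log₂(5/11) = -log₂(0.4545)
I = 1.1375 bits


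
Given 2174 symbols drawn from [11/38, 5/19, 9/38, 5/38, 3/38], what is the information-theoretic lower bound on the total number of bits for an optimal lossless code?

Entropy H = 2.1909 bits/symbol
Minimum bits = H × n = 2.1909 × 2174
= 4763.03 bits


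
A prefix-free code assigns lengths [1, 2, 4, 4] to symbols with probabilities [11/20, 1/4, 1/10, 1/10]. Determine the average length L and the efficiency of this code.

Average length L = Σ p_i × l_i = 1.8500 bits
Entropy H = 1.6388 bits
Efficiency η = H/L × 100% = 88.58%


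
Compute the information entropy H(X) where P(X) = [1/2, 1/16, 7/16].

H(X) = -Σ p(x) log₂ p(x)
  -1/2 × log₂(1/2) = 0.5000
  -1/16 × log₂(1/16) = 0.2500
  -7/16 × log₂(7/16) = 0.5218
H(X) = 1.2718 bits


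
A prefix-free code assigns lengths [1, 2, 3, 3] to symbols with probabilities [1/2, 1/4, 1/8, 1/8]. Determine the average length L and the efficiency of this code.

Average length L = Σ p_i × l_i = 1.7500 bits
Entropy H = 1.7500 bits
Efficiency η = H/L × 100% = 100.00%


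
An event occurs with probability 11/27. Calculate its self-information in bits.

Information content I(x) = -log₂(p(x))
I = -log₂(11/27) = -log₂(0.4074)
I = 1.2955 bits


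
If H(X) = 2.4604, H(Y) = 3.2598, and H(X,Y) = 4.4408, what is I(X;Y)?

I(X;Y) = H(X) + H(Y) - H(X,Y)
I(X;Y) = 2.4604 + 3.2598 - 4.4408 = 1.2794 bits


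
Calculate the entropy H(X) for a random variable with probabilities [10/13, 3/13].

H(X) = -Σ p(x) log₂ p(x)
  -10/13 × log₂(10/13) = 0.2912
  -3/13 × log₂(3/13) = 0.4882
H(X) = 0.7793 bits


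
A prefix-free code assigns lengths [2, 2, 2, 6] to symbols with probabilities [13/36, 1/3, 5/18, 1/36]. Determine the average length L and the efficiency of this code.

Average length L = Σ p_i × l_i = 2.1111 bits
Entropy H = 1.7159 bits
Efficiency η = H/L × 100% = 81.28%


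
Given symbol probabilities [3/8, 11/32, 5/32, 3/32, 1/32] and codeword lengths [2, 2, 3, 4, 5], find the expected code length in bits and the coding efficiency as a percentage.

Average length L = Σ p_i × l_i = 2.4375 bits
Entropy H = 1.9551 bits
Efficiency η = H/L × 100% = 80.21%


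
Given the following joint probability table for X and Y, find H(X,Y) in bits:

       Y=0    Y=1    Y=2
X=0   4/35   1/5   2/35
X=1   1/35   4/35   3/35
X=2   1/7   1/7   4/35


H(X,Y) = -Σ p(x,y) log₂ p(x,y)
  p(0,0)=4/35: -0.1143 × log₂(0.1143) = 0.3576
  p(0,1)=1/5: -0.2000 × log₂(0.2000) = 0.4644
  p(0,2)=2/35: -0.0571 × log₂(0.0571) = 0.2360
  p(1,0)=1/35: -0.0286 × log₂(0.0286) = 0.1466
  p(1,1)=4/35: -0.1143 × log₂(0.1143) = 0.3576
  p(1,2)=3/35: -0.0857 × log₂(0.0857) = 0.3038
  p(2,0)=1/7: -0.1429 × log₂(0.1429) = 0.4011
  p(2,1)=1/7: -0.1429 × log₂(0.1429) = 0.4011
  p(2,2)=4/35: -0.1143 × log₂(0.1143) = 0.3576
H(X,Y) = 3.0257 bits


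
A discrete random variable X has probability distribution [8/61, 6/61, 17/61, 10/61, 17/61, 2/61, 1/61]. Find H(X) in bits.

H(X) = -Σ p(x) log₂ p(x)
  -8/61 × log₂(8/61) = 0.3844
  -6/61 × log₂(6/61) = 0.3291
  -17/61 × log₂(17/61) = 0.5137
  -10/61 × log₂(10/61) = 0.4277
  -17/61 × log₂(17/61) = 0.5137
  -2/61 × log₂(2/61) = 0.1617
  -1/61 × log₂(1/61) = 0.0972
H(X) = 2.4274 bits


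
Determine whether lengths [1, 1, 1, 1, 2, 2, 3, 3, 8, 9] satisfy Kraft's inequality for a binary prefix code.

Kraft inequality: Σ 2^(-l_i) ≤ 1 for prefix-free code
Calculating: 2^(-1) + 2^(-1) + 2^(-1) + 2^(-1) + 2^(-2) + 2^(-2) + 2^(-3) + 2^(-3) + 2^(-8) + 2^(-9)
= 0.5 + 0.5 + 0.5 + 0.5 + 0.25 + 0.25 + 0.125 + 0.125 + 0.00390625 + 0.001953125
= 2.7559
Since 2.7559 > 1, prefix-free code does not exist


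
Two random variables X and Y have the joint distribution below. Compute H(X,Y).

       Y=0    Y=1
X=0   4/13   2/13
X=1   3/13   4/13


H(X,Y) = -Σ p(x,y) log₂ p(x,y)
  p(0,0)=4/13: -0.3077 × log₂(0.3077) = 0.5232
  p(0,1)=2/13: -0.1538 × log₂(0.1538) = 0.4155
  p(1,0)=3/13: -0.2308 × log₂(0.2308) = 0.4882
  p(1,1)=4/13: -0.3077 × log₂(0.3077) = 0.5232
H(X,Y) = 1.9501 bits


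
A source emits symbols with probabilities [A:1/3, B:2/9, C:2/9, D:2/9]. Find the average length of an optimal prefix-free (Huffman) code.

Huffman tree construction:
Combine smallest probabilities repeatedly
Resulting codes:
  A: 11 (length 2)
  B: 00 (length 2)
  C: 01 (length 2)
  D: 10 (length 2)
Average length = Σ p(s) × length(s) = 2.0000 bits


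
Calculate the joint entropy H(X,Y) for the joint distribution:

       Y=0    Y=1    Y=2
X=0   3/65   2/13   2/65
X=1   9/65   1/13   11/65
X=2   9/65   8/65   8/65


H(X,Y) = -Σ p(x,y) log₂ p(x,y)
  p(0,0)=3/65: -0.0462 × log₂(0.0462) = 0.2048
  p(0,1)=2/13: -0.1538 × log₂(0.1538) = 0.4155
  p(0,2)=2/65: -0.0308 × log₂(0.0308) = 0.1545
  p(1,0)=9/65: -0.1385 × log₂(0.1385) = 0.3950
  p(1,1)=1/13: -0.0769 × log₂(0.0769) = 0.2846
  p(1,2)=11/65: -0.1692 × log₂(0.1692) = 0.4337
  p(2,0)=9/65: -0.1385 × log₂(0.1385) = 0.3950
  p(2,1)=8/65: -0.1231 × log₂(0.1231) = 0.3720
  p(2,2)=8/65: -0.1231 × log₂(0.1231) = 0.3720
H(X,Y) = 3.0270 bits


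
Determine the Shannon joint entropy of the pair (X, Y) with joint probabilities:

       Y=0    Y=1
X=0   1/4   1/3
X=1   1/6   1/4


H(X,Y) = -Σ p(x,y) log₂ p(x,y)
  p(0,0)=1/4: -0.2500 × log₂(0.2500) = 0.5000
  p(0,1)=1/3: -0.3333 × log₂(0.3333) = 0.5283
  p(1,0)=1/6: -0.1667 × log₂(0.1667) = 0.4308
  p(1,1)=1/4: -0.2500 × log₂(0.2500) = 0.5000
H(X,Y) = 1.9591 bits


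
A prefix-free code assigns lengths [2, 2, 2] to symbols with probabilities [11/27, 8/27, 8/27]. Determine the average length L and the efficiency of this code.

Average length L = Σ p_i × l_i = 2.0000 bits
Entropy H = 1.5677 bits
Efficiency η = H/L × 100% = 78.39%


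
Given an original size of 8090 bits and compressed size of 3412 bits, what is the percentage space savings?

Space savings = (1 - Compressed/Original) × 100%
= (1 - 3412/8090) × 100%
= 57.82%


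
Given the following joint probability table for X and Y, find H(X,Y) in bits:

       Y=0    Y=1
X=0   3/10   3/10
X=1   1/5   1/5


H(X,Y) = -Σ p(x,y) log₂ p(x,y)
  p(0,0)=3/10: -0.3000 × log₂(0.3000) = 0.5211
  p(0,1)=3/10: -0.3000 × log₂(0.3000) = 0.5211
  p(1,0)=1/5: -0.2000 × log₂(0.2000) = 0.4644
  p(1,1)=1/5: -0.2000 × log₂(0.2000) = 0.4644
H(X,Y) = 1.9710 bits


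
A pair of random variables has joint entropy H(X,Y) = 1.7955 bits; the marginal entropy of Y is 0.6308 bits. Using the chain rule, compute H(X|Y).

Chain rule: H(X,Y) = H(X|Y) + H(Y)
H(X|Y) = H(X,Y) - H(Y) = 1.7955 - 0.6308 = 1.1647 bits


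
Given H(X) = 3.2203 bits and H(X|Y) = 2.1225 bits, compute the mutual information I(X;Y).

I(X;Y) = H(X) - H(X|Y)
I(X;Y) = 3.2203 - 2.1225 = 1.0978 bits


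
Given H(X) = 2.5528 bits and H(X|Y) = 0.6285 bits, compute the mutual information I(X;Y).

I(X;Y) = H(X) - H(X|Y)
I(X;Y) = 2.5528 - 0.6285 = 1.9243 bits


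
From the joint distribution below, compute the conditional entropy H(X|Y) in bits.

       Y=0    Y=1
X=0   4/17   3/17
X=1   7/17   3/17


H(X|Y) = Σ_y p(y) H(X|Y=y)
  p(Y=0) = 11/17, H(X|Y=0) = 0.9457
  p(Y=1) = 6/17, H(X|Y=1) = 1.0000
H(X|Y) = 0.6471×0.9457 + 0.3529×1.0000 = 0.9648 bits


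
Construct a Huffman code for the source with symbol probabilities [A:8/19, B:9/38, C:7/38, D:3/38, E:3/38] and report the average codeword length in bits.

Huffman tree construction:
Combine smallest probabilities repeatedly
Resulting codes:
  A: 0 (length 1)
  B: 10 (length 2)
  C: 111 (length 3)
  D: 1100 (length 4)
  E: 1101 (length 4)
Average length = Σ p(s) × length(s) = 2.0789 bits


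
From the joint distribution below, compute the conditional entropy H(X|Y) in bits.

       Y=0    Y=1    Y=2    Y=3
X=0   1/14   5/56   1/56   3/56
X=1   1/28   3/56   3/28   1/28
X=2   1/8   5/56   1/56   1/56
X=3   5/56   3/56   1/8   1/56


H(X|Y) = Σ_y p(y) H(X|Y=y)
  p(Y=0) = 9/28, H(X|Y=0) = 1.8776
  p(Y=1) = 2/7, H(X|Y=1) = 1.9544
  p(Y=2) = 15/56, H(X|Y=2) = 1.5628
  p(Y=3) = 1/8, H(X|Y=3) = 1.8424
H(X|Y) = 0.3214×1.8776 + 0.2857×1.9544 + 0.2679×1.5628 + 0.1250×1.8424 = 1.8108 bits


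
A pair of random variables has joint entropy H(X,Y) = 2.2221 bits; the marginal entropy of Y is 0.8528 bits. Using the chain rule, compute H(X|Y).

Chain rule: H(X,Y) = H(X|Y) + H(Y)
H(X|Y) = H(X,Y) - H(Y) = 2.2221 - 0.8528 = 1.3693 bits


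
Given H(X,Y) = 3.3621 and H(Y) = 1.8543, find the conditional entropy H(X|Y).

Chain rule: H(X,Y) = H(X|Y) + H(Y)
H(X|Y) = H(X,Y) - H(Y) = 3.3621 - 1.8543 = 1.5078 bits


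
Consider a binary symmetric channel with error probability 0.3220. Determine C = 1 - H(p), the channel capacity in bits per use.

For BSC with error probability p:
C = 1 - H(p) where H(p) is binary entropy
H(0.3220) = -0.3220 × log₂(0.3220) - 0.6780 × log₂(0.6780)
H(p) = 0.9065
C = 1 - 0.9065 = 0.0935 bits/use


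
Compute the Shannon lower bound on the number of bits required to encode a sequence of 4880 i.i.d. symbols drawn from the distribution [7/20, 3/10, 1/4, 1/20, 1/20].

Entropy H = 1.9834 bits/symbol
Minimum bits = H × n = 1.9834 × 4880
= 9678.91 bits


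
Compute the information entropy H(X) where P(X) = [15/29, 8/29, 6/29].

H(X) = -Σ p(x) log₂ p(x)
  -15/29 × log₂(15/29) = 0.4919
  -8/29 × log₂(8/29) = 0.5125
  -6/29 × log₂(6/29) = 0.4703
H(X) = 1.4748 bits


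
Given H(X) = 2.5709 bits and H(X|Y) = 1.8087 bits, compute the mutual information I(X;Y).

I(X;Y) = H(X) - H(X|Y)
I(X;Y) = 2.5709 - 1.8087 = 0.7622 bits


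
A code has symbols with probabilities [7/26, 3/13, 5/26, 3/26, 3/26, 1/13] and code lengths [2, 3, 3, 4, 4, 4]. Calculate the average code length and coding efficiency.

Average length L = Σ p_i × l_i = 3.0385 bits
Entropy H = 2.4589 bits
Efficiency η = H/L × 100% = 80.93%


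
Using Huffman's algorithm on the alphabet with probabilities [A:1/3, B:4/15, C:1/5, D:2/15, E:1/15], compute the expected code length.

Huffman tree construction:
Combine smallest probabilities repeatedly
Resulting codes:
  A: 11 (length 2)
  B: 10 (length 2)
  C: 00 (length 2)
  D: 011 (length 3)
  E: 010 (length 3)
Average length = Σ p(s) × length(s) = 2.2000 bits


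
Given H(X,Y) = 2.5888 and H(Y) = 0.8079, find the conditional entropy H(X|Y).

Chain rule: H(X,Y) = H(X|Y) + H(Y)
H(X|Y) = H(X,Y) - H(Y) = 2.5888 - 0.8079 = 1.7809 bits


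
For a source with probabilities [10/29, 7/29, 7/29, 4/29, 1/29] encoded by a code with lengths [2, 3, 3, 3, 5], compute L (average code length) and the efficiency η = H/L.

Average length L = Σ p_i × l_i = 2.7241 bits
Entropy H = 2.0814 bits
Efficiency η = H/L × 100% = 76.40%


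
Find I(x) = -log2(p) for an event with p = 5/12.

Information content I(x) = -log₂(p(x))
I = -log₂(5/12) = -log₂(0.4167)
I = 1.2630 bits


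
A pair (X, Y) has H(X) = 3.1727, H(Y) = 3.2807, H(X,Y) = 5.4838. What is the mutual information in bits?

I(X;Y) = H(X) + H(Y) - H(X,Y)
I(X;Y) = 3.1727 + 3.2807 - 5.4838 = 0.9696 bits


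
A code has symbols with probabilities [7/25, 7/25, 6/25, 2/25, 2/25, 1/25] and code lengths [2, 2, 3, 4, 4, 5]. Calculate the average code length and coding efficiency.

Average length L = Σ p_i × l_i = 2.6800 bits
Entropy H = 2.2913 bits
Efficiency η = H/L × 100% = 85.50%


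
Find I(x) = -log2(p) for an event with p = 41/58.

Information content I(x) = -log₂(p(x))
I = -log₂(41/58) = -log₂(0.7069)
I = 0.5004 bits


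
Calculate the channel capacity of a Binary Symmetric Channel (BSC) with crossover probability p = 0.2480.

For BSC with error probability p:
C = 1 - H(p) where H(p) is binary entropy
H(0.2480) = -0.2480 × log₂(0.2480) - 0.7520 × log₂(0.7520)
H(p) = 0.8081
C = 1 - 0.8081 = 0.1919 bits/use


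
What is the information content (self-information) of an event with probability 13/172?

Information content I(x) = -log₂(p(x))
I = -log₂(13/172) = -log₂(0.0756)
I = 3.7258 bits


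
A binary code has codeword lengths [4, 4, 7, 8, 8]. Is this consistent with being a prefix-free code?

Kraft inequality: Σ 2^(-l_i) ≤ 1 for prefix-free code
Calculating: 2^(-4) + 2^(-4) + 2^(-7) + 2^(-8) + 2^(-8)
= 0.0625 + 0.0625 + 0.0078125 + 0.00390625 + 0.00390625
= 0.1406
Since 0.1406 ≤ 1, prefix-free code exists


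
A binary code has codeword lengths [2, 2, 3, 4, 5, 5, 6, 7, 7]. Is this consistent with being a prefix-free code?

Kraft inequality: Σ 2^(-l_i) ≤ 1 for prefix-free code
Calculating: 2^(-2) + 2^(-2) + 2^(-3) + 2^(-4) + 2^(-5) + 2^(-5) + 2^(-6) + 2^(-7) + 2^(-7)
= 0.25 + 0.25 + 0.125 + 0.0625 + 0.03125 + 0.03125 + 0.015625 + 0.0078125 + 0.0078125
= 0.7812
Since 0.7812 ≤ 1, prefix-free code exists


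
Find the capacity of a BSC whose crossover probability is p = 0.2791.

For BSC with error probability p:
C = 1 - H(p) where H(p) is binary entropy
H(0.2791) = -0.2791 × log₂(0.2791) - 0.7209 × log₂(0.7209)
H(p) = 0.8542
C = 1 - 0.8542 = 0.1458 bits/use


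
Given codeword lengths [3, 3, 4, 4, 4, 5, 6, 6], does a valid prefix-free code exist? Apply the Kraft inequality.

Kraft inequality: Σ 2^(-l_i) ≤ 1 for prefix-free code
Calculating: 2^(-3) + 2^(-3) + 2^(-4) + 2^(-4) + 2^(-4) + 2^(-5) + 2^(-6) + 2^(-6)
= 0.125 + 0.125 + 0.0625 + 0.0625 + 0.0625 + 0.03125 + 0.015625 + 0.015625
= 0.5000
Since 0.5000 ≤ 1, prefix-free code exists


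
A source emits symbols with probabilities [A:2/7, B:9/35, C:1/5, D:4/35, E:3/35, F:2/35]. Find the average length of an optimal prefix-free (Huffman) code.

Huffman tree construction:
Combine smallest probabilities repeatedly
Resulting codes:
  A: 11 (length 2)
  B: 01 (length 2)
  C: 00 (length 2)
  D: 100 (length 3)
  E: 1011 (length 4)
  F: 1010 (length 4)
Average length = Σ p(s) × length(s) = 2.4000 bits


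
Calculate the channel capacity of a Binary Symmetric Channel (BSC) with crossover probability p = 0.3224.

For BSC with error probability p:
C = 1 - H(p) where H(p) is binary entropy
H(0.3224) = -0.3224 × log₂(0.3224) - 0.6776 × log₂(0.6776)
H(p) = 0.9070
C = 1 - 0.9070 = 0.0930 bits/use


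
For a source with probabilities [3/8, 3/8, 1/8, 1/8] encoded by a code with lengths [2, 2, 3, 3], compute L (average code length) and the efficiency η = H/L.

Average length L = Σ p_i × l_i = 2.2500 bits
Entropy H = 1.8113 bits
Efficiency η = H/L × 100% = 80.50%


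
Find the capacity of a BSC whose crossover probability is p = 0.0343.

For BSC with error probability p:
C = 1 - H(p) where H(p) is binary entropy
H(0.0343) = -0.0343 × log₂(0.0343) - 0.9657 × log₂(0.9657)
H(p) = 0.2155
C = 1 - 0.2155 = 0.7845 bits/use


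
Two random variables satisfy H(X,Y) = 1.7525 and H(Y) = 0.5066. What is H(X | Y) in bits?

Chain rule: H(X,Y) = H(X|Y) + H(Y)
H(X|Y) = H(X,Y) - H(Y) = 1.7525 - 0.5066 = 1.2459 bits


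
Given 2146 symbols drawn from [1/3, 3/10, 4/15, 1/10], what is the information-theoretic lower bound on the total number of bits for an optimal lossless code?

Entropy H = 1.8901 bits/symbol
Minimum bits = H × n = 1.8901 × 2146
= 4056.17 bits


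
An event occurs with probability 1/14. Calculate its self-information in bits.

Information content I(x) = -log₂(p(x))
I = -log₂(1/14) = -log₂(0.0714)
I = 3.8074 bits


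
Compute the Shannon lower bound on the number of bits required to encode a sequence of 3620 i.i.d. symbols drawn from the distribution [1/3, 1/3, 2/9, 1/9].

Entropy H = 1.8911 bits/symbol
Minimum bits = H × n = 1.8911 × 3620
= 6845.64 bits


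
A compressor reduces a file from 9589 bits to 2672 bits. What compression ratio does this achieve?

Compression ratio = Original / Compressed
= 9589 / 2672 = 3.59:1


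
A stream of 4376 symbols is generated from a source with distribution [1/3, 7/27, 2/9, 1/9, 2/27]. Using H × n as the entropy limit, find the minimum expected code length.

Entropy H = 2.1458 bits/symbol
Minimum bits = H × n = 2.1458 × 4376
= 9390.00 bits


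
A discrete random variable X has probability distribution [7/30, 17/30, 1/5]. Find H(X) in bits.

H(X) = -Σ p(x) log₂ p(x)
  -7/30 × log₂(7/30) = 0.4899
  -17/30 × log₂(17/30) = 0.4643
  -1/5 × log₂(1/5) = 0.4644
H(X) = 1.4186 bits


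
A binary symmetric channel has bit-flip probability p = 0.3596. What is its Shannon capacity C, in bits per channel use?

For BSC with error probability p:
C = 1 - H(p) where H(p) is binary entropy
H(0.3596) = -0.3596 × log₂(0.3596) - 0.6404 × log₂(0.6404)
H(p) = 0.9424
C = 1 - 0.9424 = 0.0576 bits/use


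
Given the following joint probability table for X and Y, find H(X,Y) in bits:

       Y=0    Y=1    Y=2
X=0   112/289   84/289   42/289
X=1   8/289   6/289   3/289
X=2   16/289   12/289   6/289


H(X,Y) = -Σ p(x,y) log₂ p(x,y)
  p(0,0)=112/289: -0.3875 × log₂(0.3875) = 0.5300
  p(0,1)=84/289: -0.2907 × log₂(0.2907) = 0.5181
  p(0,2)=42/289: -0.1453 × log₂(0.1453) = 0.4044
  p(1,0)=8/289: -0.0277 × log₂(0.0277) = 0.1433
  p(1,1)=6/289: -0.0208 × log₂(0.0208) = 0.1161
  p(1,2)=3/289: -0.0104 × log₂(0.0104) = 0.0684
  p(2,0)=16/289: -0.0554 × log₂(0.0554) = 0.2311
  p(2,1)=12/289: -0.0415 × log₂(0.0415) = 0.1906
  p(2,2)=6/289: -0.0208 × log₂(0.0208) = 0.1161
H(X,Y) = 2.3180 bits


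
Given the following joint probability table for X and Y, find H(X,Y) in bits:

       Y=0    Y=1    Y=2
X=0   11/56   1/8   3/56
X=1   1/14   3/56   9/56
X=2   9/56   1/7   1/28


H(X,Y) = -Σ p(x,y) log₂ p(x,y)
  p(0,0)=11/56: -0.1964 × log₂(0.1964) = 0.4612
  p(0,1)=1/8: -0.1250 × log₂(0.1250) = 0.3750
  p(0,2)=3/56: -0.0536 × log₂(0.0536) = 0.2262
  p(1,0)=1/14: -0.0714 × log₂(0.0714) = 0.2720
  p(1,1)=3/56: -0.0536 × log₂(0.0536) = 0.2262
  p(1,2)=9/56: -0.1607 × log₂(0.1607) = 0.4239
  p(2,0)=9/56: -0.1607 × log₂(0.1607) = 0.4239
  p(2,1)=1/7: -0.1429 × log₂(0.1429) = 0.4011
  p(2,2)=1/28: -0.0357 × log₂(0.0357) = 0.1717
H(X,Y) = 2.9810 bits


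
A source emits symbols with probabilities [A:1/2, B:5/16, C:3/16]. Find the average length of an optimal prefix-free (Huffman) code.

Huffman tree construction:
Combine smallest probabilities repeatedly
Resulting codes:
  A: 0 (length 1)
  B: 11 (length 2)
  C: 10 (length 2)
Average length = Σ p(s) × length(s) = 1.5000 bits


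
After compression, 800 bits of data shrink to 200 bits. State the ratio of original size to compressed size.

Compression ratio = Original / Compressed
= 800 / 200 = 4.00:1


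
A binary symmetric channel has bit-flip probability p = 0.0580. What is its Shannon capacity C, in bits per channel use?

For BSC with error probability p:
C = 1 - H(p) where H(p) is binary entropy
H(0.0580) = -0.0580 × log₂(0.0580) - 0.9420 × log₂(0.9420)
H(p) = 0.3195
C = 1 - 0.3195 = 0.6805 bits/use


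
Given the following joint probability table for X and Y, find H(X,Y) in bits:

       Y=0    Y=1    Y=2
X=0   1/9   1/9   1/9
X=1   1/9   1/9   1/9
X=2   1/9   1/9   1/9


H(X,Y) = -Σ p(x,y) log₂ p(x,y)
  p(0,0)=1/9: -0.1111 × log₂(0.1111) = 0.3522
  p(0,1)=1/9: -0.1111 × log₂(0.1111) = 0.3522
  p(0,2)=1/9: -0.1111 × log₂(0.1111) = 0.3522
  p(1,0)=1/9: -0.1111 × log₂(0.1111) = 0.3522
  p(1,1)=1/9: -0.1111 × log₂(0.1111) = 0.3522
  p(1,2)=1/9: -0.1111 × log₂(0.1111) = 0.3522
  p(2,0)=1/9: -0.1111 × log₂(0.1111) = 0.3522
  p(2,1)=1/9: -0.1111 × log₂(0.1111) = 0.3522
  p(2,2)=1/9: -0.1111 × log₂(0.1111) = 0.3522
H(X,Y) = 3.1699 bits


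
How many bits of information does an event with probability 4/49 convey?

Information content I(x) = -log₂(p(x))
I = -log₂(4/49) = -log₂(0.0816)
I = 3.6147 bits


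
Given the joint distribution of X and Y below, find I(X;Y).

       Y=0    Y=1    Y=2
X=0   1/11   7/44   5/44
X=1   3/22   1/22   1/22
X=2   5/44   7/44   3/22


H(X) = 1.5440, H(Y) = 1.5797, H(X,Y) = 3.0608
I(X;Y) = H(X) + H(Y) - H(X,Y) = 0.0629 bits


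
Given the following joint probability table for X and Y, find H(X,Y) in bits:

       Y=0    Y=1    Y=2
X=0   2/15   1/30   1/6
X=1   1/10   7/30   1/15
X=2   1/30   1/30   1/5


H(X,Y) = -Σ p(x,y) log₂ p(x,y)
  p(0,0)=2/15: -0.1333 × log₂(0.1333) = 0.3876
  p(0,1)=1/30: -0.0333 × log₂(0.0333) = 0.1636
  p(0,2)=1/6: -0.1667 × log₂(0.1667) = 0.4308
  p(1,0)=1/10: -0.1000 × log₂(0.1000) = 0.3322
  p(1,1)=7/30: -0.2333 × log₂(0.2333) = 0.4899
  p(1,2)=1/15: -0.0667 × log₂(0.0667) = 0.2605
  p(2,0)=1/30: -0.0333 × log₂(0.0333) = 0.1636
  p(2,1)=1/30: -0.0333 × log₂(0.0333) = 0.1636
  p(2,2)=1/5: -0.2000 × log₂(0.2000) = 0.4644
H(X,Y) = 2.8560 bits


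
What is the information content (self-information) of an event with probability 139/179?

Information content I(x) = -log₂(p(x))
I = -log₂(139/179) = -log₂(0.7765)
I = 0.3649 bits


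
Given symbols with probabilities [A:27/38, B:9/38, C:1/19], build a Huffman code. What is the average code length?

Huffman tree construction:
Combine smallest probabilities repeatedly
Resulting codes:
  A: 1 (length 1)
  B: 01 (length 2)
  C: 00 (length 2)
Average length = Σ p(s) × length(s) = 1.2895 bits


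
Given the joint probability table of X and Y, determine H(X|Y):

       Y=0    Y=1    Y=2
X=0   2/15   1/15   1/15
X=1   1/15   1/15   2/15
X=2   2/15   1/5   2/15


H(X|Y) = Σ_y p(y) H(X|Y=y)
  p(Y=0) = 1/3, H(X|Y=0) = 1.5219
  p(Y=1) = 1/3, H(X|Y=1) = 1.3710
  p(Y=2) = 1/3, H(X|Y=2) = 1.5219
H(X|Y) = 0.3333×1.5219 + 0.3333×1.3710 + 0.3333×1.5219 = 1.4716 bits


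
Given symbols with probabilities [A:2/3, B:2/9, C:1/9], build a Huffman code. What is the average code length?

Huffman tree construction:
Combine smallest probabilities repeatedly
Resulting codes:
  A: 1 (length 1)
  B: 01 (length 2)
  C: 00 (length 2)
Average length = Σ p(s) × length(s) = 1.3333 bits


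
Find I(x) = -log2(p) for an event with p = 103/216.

Information content I(x) = -log₂(p(x))
I = -log₂(103/216) = -log₂(0.4769)
I = 1.0684 bits


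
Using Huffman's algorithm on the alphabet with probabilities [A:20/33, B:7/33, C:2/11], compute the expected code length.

Huffman tree construction:
Combine smallest probabilities repeatedly
Resulting codes:
  A: 1 (length 1)
  B: 01 (length 2)
  C: 00 (length 2)
Average length = Σ p(s) × length(s) = 1.3939 bits


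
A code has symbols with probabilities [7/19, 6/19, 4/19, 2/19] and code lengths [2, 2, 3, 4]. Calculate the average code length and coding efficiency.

Average length L = Σ p_i × l_i = 2.4211 bits
Entropy H = 1.8710 bits
Efficiency η = H/L × 100% = 77.28%


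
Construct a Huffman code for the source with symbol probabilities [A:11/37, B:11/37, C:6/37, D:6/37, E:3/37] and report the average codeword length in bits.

Huffman tree construction:
Combine smallest probabilities repeatedly
Resulting codes:
  A: 10 (length 2)
  B: 11 (length 2)
  C: 011 (length 3)
  D: 00 (length 2)
  E: 010 (length 3)
Average length = Σ p(s) × length(s) = 2.2432 bits


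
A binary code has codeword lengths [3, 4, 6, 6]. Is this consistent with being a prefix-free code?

Kraft inequality: Σ 2^(-l_i) ≤ 1 for prefix-free code
Calculating: 2^(-3) + 2^(-4) + 2^(-6) + 2^(-6)
= 0.125 + 0.0625 + 0.015625 + 0.015625
= 0.2188
Since 0.2188 ≤ 1, prefix-free code exists


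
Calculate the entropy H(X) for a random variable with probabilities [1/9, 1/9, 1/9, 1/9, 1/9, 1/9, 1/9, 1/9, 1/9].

H(X) = -Σ p(x) log₂ p(x)
  -1/9 × log₂(1/9) = 0.3522
  -1/9 × log₂(1/9) = 0.3522
  -1/9 × log₂(1/9) = 0.3522
  -1/9 × log₂(1/9) = 0.3522
  -1/9 × log₂(1/9) = 0.3522
  -1/9 × log₂(1/9) = 0.3522
  -1/9 × log₂(1/9) = 0.3522
  -1/9 × log₂(1/9) = 0.3522
  -1/9 × log₂(1/9) = 0.3522
H(X) = 3.1699 bits


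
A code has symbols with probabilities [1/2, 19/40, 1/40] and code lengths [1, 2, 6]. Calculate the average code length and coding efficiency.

Average length L = Σ p_i × l_i = 1.6000 bits
Entropy H = 1.1432 bits
Efficiency η = H/L × 100% = 71.45%


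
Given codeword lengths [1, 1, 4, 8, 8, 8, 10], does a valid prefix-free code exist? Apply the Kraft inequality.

Kraft inequality: Σ 2^(-l_i) ≤ 1 for prefix-free code
Calculating: 2^(-1) + 2^(-1) + 2^(-4) + 2^(-8) + 2^(-8) + 2^(-8) + 2^(-10)
= 0.5 + 0.5 + 0.0625 + 0.00390625 + 0.00390625 + 0.00390625 + 0.0009765625
= 1.0752
Since 1.0752 > 1, prefix-free code does not exist


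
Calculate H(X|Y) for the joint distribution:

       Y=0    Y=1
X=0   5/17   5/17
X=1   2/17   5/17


H(X|Y) = Σ_y p(y) H(X|Y=y)
  p(Y=0) = 7/17, H(X|Y=0) = 0.8631
  p(Y=1) = 10/17, H(X|Y=1) = 1.0000
H(X|Y) = 0.4118×0.8631 + 0.5882×1.0000 = 0.9436 bits


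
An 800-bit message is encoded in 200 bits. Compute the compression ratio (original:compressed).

Compression ratio = Original / Compressed
= 800 / 200 = 4.00:1


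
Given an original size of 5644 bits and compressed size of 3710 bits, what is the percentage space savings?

Space savings = (1 - Compressed/Original) × 100%
= (1 - 3710/5644) × 100%
= 34.27%


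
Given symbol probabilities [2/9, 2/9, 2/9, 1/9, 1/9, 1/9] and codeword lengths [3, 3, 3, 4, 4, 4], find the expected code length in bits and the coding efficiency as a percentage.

Average length L = Σ p_i × l_i = 3.3333 bits
Entropy H = 2.5033 bits
Efficiency η = H/L × 100% = 75.10%


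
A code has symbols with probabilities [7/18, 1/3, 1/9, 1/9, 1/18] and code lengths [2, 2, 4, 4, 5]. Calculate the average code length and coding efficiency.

Average length L = Σ p_i × l_i = 2.6111 bits
Entropy H = 1.9943 bits
Efficiency η = H/L × 100% = 76.38%


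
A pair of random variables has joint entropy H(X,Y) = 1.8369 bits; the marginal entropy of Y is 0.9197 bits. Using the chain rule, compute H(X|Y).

Chain rule: H(X,Y) = H(X|Y) + H(Y)
H(X|Y) = H(X,Y) - H(Y) = 1.8369 - 0.9197 = 0.9172 bits


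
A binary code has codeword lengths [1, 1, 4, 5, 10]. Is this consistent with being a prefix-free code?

Kraft inequality: Σ 2^(-l_i) ≤ 1 for prefix-free code
Calculating: 2^(-1) + 2^(-1) + 2^(-4) + 2^(-5) + 2^(-10)
= 0.5 + 0.5 + 0.0625 + 0.03125 + 0.0009765625
= 1.0947
Since 1.0947 > 1, prefix-free code does not exist


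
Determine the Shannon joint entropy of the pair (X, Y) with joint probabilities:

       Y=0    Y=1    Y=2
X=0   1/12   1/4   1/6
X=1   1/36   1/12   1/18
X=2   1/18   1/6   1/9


H(X,Y) = -Σ p(x,y) log₂ p(x,y)
  p(0,0)=1/12: -0.0833 × log₂(0.0833) = 0.2987
  p(0,1)=1/4: -0.2500 × log₂(0.2500) = 0.5000
  p(0,2)=1/6: -0.1667 × log₂(0.1667) = 0.4308
  p(1,0)=1/36: -0.0278 × log₂(0.0278) = 0.1436
  p(1,1)=1/12: -0.0833 × log₂(0.0833) = 0.2987
  p(1,2)=1/18: -0.0556 × log₂(0.0556) = 0.2317
  p(2,0)=1/18: -0.0556 × log₂(0.0556) = 0.2317
  p(2,1)=1/6: -0.1667 × log₂(0.1667) = 0.4308
  p(2,2)=1/9: -0.1111 × log₂(0.1111) = 0.3522
H(X,Y) = 2.9183 bits


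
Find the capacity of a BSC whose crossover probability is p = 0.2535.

For BSC with error probability p:
C = 1 - H(p) where H(p) is binary entropy
H(0.2535) = -0.2535 × log₂(0.2535) - 0.7465 × log₂(0.7465)
H(p) = 0.8168
C = 1 - 0.8168 = 0.1832 bits/use


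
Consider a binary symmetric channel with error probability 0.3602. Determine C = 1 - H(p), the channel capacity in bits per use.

For BSC with error probability p:
C = 1 - H(p) where H(p) is binary entropy
H(0.3602) = -0.3602 × log₂(0.3602) - 0.6398 × log₂(0.6398)
H(p) = 0.9428
C = 1 - 0.9428 = 0.0572 bits/use


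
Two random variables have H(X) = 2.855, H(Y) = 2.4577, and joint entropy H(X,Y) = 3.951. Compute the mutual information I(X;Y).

I(X;Y) = H(X) + H(Y) - H(X,Y)
I(X;Y) = 2.855 + 2.4577 - 3.951 = 1.3617 bits


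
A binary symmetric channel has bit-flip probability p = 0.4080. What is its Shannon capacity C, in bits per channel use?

For BSC with error probability p:
C = 1 - H(p) where H(p) is binary entropy
H(0.4080) = -0.4080 × log₂(0.4080) - 0.5920 × log₂(0.5920)
H(p) = 0.9754
C = 1 - 0.9754 = 0.0246 bits/use


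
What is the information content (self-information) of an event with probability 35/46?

Information content I(x) = -log₂(p(x))
I = -log₂(35/46) = -log₂(0.7609)
I = 0.3943 bits


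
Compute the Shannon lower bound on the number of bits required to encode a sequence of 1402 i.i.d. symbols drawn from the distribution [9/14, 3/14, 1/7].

Entropy H = 1.2871 bits/symbol
Minimum bits = H × n = 1.2871 × 1402
= 1804.45 bits


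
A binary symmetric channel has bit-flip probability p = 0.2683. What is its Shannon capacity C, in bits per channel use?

For BSC with error probability p:
C = 1 - H(p) where H(p) is binary entropy
H(0.2683) = -0.2683 × log₂(0.2683) - 0.7317 × log₂(0.7317)
H(p) = 0.8390
C = 1 - 0.8390 = 0.1610 bits/use


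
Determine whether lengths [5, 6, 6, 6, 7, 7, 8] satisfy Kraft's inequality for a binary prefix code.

Kraft inequality: Σ 2^(-l_i) ≤ 1 for prefix-free code
Calculating: 2^(-5) + 2^(-6) + 2^(-6) + 2^(-6) + 2^(-7) + 2^(-7) + 2^(-8)
= 0.03125 + 0.015625 + 0.015625 + 0.015625 + 0.0078125 + 0.0078125 + 0.00390625
= 0.0977
Since 0.0977 ≤ 1, prefix-free code exists


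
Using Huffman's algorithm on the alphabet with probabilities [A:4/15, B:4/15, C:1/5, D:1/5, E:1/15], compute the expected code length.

Huffman tree construction:
Combine smallest probabilities repeatedly
Resulting codes:
  A: 01 (length 2)
  B: 10 (length 2)
  C: 111 (length 3)
  D: 00 (length 2)
  E: 110 (length 3)
Average length = Σ p(s) × length(s) = 2.2667 bits


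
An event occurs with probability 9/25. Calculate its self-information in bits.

Information content I(x) = -log₂(p(x))
I = -log₂(9/25) = -log₂(0.3600)
I = 1.4739 bits


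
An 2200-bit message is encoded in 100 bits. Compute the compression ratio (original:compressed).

Compression ratio = Original / Compressed
= 2200 / 100 = 22.00:1


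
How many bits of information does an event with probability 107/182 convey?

Information content I(x) = -log₂(p(x))
I = -log₂(107/182) = -log₂(0.5879)
I = 0.7663 bits


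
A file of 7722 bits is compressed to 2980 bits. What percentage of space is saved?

Space savings = (1 - Compressed/Original) × 100%
= (1 - 2980/7722) × 100%
= 61.41%


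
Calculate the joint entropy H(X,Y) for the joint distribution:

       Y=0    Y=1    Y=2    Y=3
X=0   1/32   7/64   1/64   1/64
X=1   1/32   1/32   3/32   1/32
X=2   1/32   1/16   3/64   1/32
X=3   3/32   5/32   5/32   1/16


H(X,Y) = -Σ p(x,y) log₂ p(x,y)
  p(0,0)=1/32: -0.0312 × log₂(0.0312) = 0.1562
  p(0,1)=7/64: -0.1094 × log₂(0.1094) = 0.3492
  p(0,2)=1/64: -0.0156 × log₂(0.0156) = 0.0938
  p(0,3)=1/64: -0.0156 × log₂(0.0156) = 0.0938
  p(1,0)=1/32: -0.0312 × log₂(0.0312) = 0.1562
  p(1,1)=1/32: -0.0312 × log₂(0.0312) = 0.1562
  p(1,2)=3/32: -0.0938 × log₂(0.0938) = 0.3202
  p(1,3)=1/32: -0.0312 × log₂(0.0312) = 0.1562
  p(2,0)=1/32: -0.0312 × log₂(0.0312) = 0.1562
  p(2,1)=1/16: -0.0625 × log₂(0.0625) = 0.2500
  p(2,2)=3/64: -0.0469 × log₂(0.0469) = 0.2070
  p(2,3)=1/32: -0.0312 × log₂(0.0312) = 0.1562
  p(3,0)=3/32: -0.0938 × log₂(0.0938) = 0.3202
  p(3,1)=5/32: -0.1562 × log₂(0.1562) = 0.4184
  p(3,2)=5/32: -0.1562 × log₂(0.1562) = 0.4184
  p(3,3)=1/16: -0.0625 × log₂(0.0625) = 0.2500
H(X,Y) = 3.6584 bits


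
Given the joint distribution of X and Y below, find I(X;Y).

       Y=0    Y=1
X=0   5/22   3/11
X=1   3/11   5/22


H(X) = 1.0000, H(Y) = 1.0000, H(X,Y) = 1.9940
I(X;Y) = H(X) + H(Y) - H(X,Y) = 0.0060 bits


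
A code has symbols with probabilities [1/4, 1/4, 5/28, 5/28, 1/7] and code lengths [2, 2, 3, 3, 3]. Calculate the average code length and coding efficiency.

Average length L = Σ p_i × l_i = 2.5000 bits
Entropy H = 2.2887 bits
Efficiency η = H/L × 100% = 91.55%


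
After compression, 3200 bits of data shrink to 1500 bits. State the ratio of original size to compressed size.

Compression ratio = Original / Compressed
= 3200 / 1500 = 2.13:1


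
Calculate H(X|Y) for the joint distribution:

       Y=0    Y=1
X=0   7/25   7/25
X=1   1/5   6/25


H(X|Y) = Σ_y p(y) H(X|Y=y)
  p(Y=0) = 12/25, H(X|Y=0) = 0.9799
  p(Y=1) = 13/25, H(X|Y=1) = 0.9957
H(X|Y) = 0.4800×0.9799 + 0.5200×0.9957 = 0.9881 bits


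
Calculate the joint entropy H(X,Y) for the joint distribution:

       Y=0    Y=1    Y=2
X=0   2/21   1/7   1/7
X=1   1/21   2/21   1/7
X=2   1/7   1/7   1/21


H(X,Y) = -Σ p(x,y) log₂ p(x,y)
  p(0,0)=2/21: -0.0952 × log₂(0.0952) = 0.3231
  p(0,1)=1/7: -0.1429 × log₂(0.1429) = 0.4011
  p(0,2)=1/7: -0.1429 × log₂(0.1429) = 0.4011
  p(1,0)=1/21: -0.0476 × log₂(0.0476) = 0.2092
  p(1,1)=2/21: -0.0952 × log₂(0.0952) = 0.3231
  p(1,2)=1/7: -0.1429 × log₂(0.1429) = 0.4011
  p(2,0)=1/7: -0.1429 × log₂(0.1429) = 0.4011
  p(2,1)=1/7: -0.1429 × log₂(0.1429) = 0.4011
  p(2,2)=1/21: -0.0476 × log₂(0.0476) = 0.2092
H(X,Y) = 3.0697 bits


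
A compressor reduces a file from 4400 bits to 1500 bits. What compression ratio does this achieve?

Compression ratio = Original / Compressed
= 4400 / 1500 = 2.93:1
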